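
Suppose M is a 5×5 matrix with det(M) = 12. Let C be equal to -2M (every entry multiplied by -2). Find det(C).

For a 5×5 matrix, det(-2M) = (-2)^5·det(M) = -32·det(M).
det(C) = (-32)·(12) = -384

-384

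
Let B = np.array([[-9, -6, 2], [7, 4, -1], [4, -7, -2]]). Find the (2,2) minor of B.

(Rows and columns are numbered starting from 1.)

10

Delete row 2 and column 2; the remaining 2×2 submatrix is [-9 2; 4 -2].
Its determinant is (-9)·(-2) − 2·4 = 10.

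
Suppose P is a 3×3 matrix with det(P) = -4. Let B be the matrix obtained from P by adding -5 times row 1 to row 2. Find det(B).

The determinant is -4.

Adding a multiple of one row to another leaves the determinant unchanged.
det(B) = (1)·(-4) = -4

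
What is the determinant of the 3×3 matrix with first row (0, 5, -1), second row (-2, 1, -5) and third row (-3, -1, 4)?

110

Expand along row 1:
  − 5 · |-2 -5; -3 4| = −5·(-8 − 15) = 115
  + (-1) · |-2 1; -3 -1| = (-1)·(2 − (-3)) = -5
Sum: (115) + (-5) = 110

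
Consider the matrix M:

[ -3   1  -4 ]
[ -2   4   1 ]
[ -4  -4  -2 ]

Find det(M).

-92

Expand along column 1:
  + (-3) · |4 1; -4 -2| = (-3)·(-8 − (-4)) = 12
  − (-2) · |1 -4; -4 -2| = −(-2)·(-2 − 16) = -36
  + (-4) · |1 -4; 4 1| = (-4)·(1 − (-16)) = -68
Sum: (12) + (-36) + (-68) = -92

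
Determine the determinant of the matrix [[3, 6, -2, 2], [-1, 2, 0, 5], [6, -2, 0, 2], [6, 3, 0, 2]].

-320

Expand along column 3 (it has 3 zeros):
  + (-2) · M_13   where M_13 = det([-1 2 5; 6 -2 2; 6 3 2]) = 160
det = (+1)·(-2)·(160) = -320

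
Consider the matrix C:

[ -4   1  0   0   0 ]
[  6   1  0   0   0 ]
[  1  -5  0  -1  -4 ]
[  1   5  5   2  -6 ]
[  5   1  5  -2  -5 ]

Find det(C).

-850

C is block lower-triangular with a 2×2 block and a 3×3 block on the diagonal, so its determinant equals the product of the determinants of the diagonal blocks.
det of the 2×2 block = -10
det of the 3×3 block = 85
det = (-10)·(85) = -850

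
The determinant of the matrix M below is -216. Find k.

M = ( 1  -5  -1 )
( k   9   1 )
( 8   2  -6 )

6

Expanding along the column containing k, det(M) is linear in k: det(M) = (-32)·k + (-24).
Set (-32)·k + (-24) = -216  ⇒  (-32)·k = -192  ⇒  k = 6.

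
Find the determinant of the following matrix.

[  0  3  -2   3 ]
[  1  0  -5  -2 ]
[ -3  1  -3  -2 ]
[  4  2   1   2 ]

-187

Expand along row 1 (it has 1 zero):
  − (3) · M_12   where M_12 = det([1 -5 -2; -3 -3 -2; 4 1 2]) = -12
  + (-2) · M_13   where M_13 = det([1 0 -2; -3 1 -2; 4 2 2]) = 26
  − (3) · M_14   where M_14 = det([1 0 -5; -3 1 -3; 4 2 1]) = 57
det = (-1)·(3)·(-12) + (+1)·(-2)·(26) + (-1)·(3)·(57) = -187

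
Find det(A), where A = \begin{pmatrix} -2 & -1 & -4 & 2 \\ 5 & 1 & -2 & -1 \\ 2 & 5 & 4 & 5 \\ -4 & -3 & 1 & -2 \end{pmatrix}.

-69

Expand along row 1:
  + (-2) · M_11   where M_11 = det([1 -2 -1; 5 4 5; -3 1 -2]) = -20
  − (-1) · M_12   where M_12 = det([5 -2 -1; 2 4 5; -4 1 -2]) = -51
  + (-4) · M_13   where M_13 = det([5 1 -1; 2 5 5; -4 -3 -2]) = -5
  − (2) · M_14   where M_14 = det([5 1 -2; 2 5 4; -4 -3 1]) = 39
det = (+1)·(-2)·(-20) + (-1)·(-1)·(-51) + (+1)·(-4)·(-5) + (-1)·(2)·(39) = -69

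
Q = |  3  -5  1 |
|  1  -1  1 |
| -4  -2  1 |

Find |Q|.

det(Q) = 22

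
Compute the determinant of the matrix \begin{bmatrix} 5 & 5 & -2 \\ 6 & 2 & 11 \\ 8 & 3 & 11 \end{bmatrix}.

51

Expand along row 1:
  + 5 · |2 11; 3 11| = 5·(22 − 33) = -55
  − 5 · |6 11; 8 11| = −5·(66 − 88) = 110
  + (-2) · |6 2; 8 3| = (-2)·(18 − 16) = -4
Sum: (-55) + (110) + (-4) = 51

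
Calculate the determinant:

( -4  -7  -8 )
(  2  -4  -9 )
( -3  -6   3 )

309

Expand along row 1:
  + (-4) · |-4 -9; -6 3| = (-4)·(-12 − 54) = 264
  − (-7) · |2 -9; -3 3| = −(-7)·(6 − 27) = -147
  + (-8) · |2 -4; -3 -6| = (-8)·(-12 − 12) = 192
Sum: (264) + (-147) + (192) = 309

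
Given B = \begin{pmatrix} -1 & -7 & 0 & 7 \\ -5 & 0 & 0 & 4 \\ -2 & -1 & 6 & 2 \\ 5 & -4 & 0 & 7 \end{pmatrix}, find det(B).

-1566

Expand along column 3 (it has 3 zeros):
  + (6) · M_33   where M_33 = det([-1 -7 7; -5 0 4; 5 -4 7]) = -261
det = (+1)·(6)·(-261) = -1566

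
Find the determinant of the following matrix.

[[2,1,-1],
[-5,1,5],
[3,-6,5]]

83

Expand along row 1:
  + 2 · |1 5; -6 5| = 2·(5 − (-30)) = 70
  − 1 · |-5 5; 3 5| = −1·(-25 − 15) = 40
  + (-1) · |-5 1; 3 -6| = (-1)·(30 − 3) = -27
Sum: (70) + (40) + (-27) = 83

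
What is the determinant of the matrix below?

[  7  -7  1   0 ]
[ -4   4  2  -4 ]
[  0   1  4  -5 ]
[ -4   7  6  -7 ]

Expand along row 1 (it has 1 zero):
  + (7) · M_11   where M_11 = det([4 2 -4; 1 4 -5; 7 6 -7]) = 40
  − (-7) · M_12   where M_12 = det([-4 2 -4; 0 4 -5; -4 6 -7]) = -32
  + (1) · M_13   where M_13 = det([-4 4 -4; 0 1 -5; -4 7 -7]) = -48
det = (+1)·(7)·(40) + (-1)·(-7)·(-32) + (+1)·(1)·(-48) = 8

8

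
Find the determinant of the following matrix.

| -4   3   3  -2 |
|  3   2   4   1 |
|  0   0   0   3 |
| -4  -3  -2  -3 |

195

Expand along row 3 (it has 3 zeros):
  − (3) · M_34   where M_34 = det([-4 3 3; 3 2 4; -4 -3 -2]) = -65
det = (-1)·(3)·(-65) = 195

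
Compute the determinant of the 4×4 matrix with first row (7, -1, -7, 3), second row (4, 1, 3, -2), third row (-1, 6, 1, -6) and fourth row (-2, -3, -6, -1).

1666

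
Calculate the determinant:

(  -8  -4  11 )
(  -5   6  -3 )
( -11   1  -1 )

583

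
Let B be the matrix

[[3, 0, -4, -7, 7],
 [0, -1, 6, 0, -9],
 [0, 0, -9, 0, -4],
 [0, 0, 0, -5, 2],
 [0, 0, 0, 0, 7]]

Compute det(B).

B is upper triangular, so det(B) is the product of the diagonal entries:
det = (3) · (-1) · (-9) · (-5) · (7) = -945

det(B) = -945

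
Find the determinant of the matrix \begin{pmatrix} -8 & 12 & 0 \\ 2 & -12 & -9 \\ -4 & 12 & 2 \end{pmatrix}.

Expand along column 3:
  − (-9) · |-8 12; -4 12| = −(-9)·(-96 − (-48)) = -432
  + 2 · |-8 12; 2 -12| = 2·(96 − 24) = 144
Sum: (-432) + (144) = -288

-288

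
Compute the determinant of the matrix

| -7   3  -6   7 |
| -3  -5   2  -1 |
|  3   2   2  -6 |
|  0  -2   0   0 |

Expand along row 4 (it has 3 zeros):
  + (-2) · M_42   where M_42 = det([-7 -6 7; -3 2 -1; 3 2 -6]) = 112
det = (+1)·(-2)·(112) = -224

-224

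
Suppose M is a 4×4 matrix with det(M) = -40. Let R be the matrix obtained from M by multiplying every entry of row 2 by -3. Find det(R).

120

Scaling one row by -3 multiplies the determinant by -3.
det(R) = (-3)·(-40) = 120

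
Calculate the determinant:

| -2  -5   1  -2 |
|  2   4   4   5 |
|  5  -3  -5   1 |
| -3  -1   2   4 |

-907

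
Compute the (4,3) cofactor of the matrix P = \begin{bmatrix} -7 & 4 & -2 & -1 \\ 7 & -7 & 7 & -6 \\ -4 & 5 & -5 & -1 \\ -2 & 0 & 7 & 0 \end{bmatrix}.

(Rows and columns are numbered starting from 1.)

Delete row 4 and column 3; the remaining 3×3 submatrix is [-7 4 -1; 7 -7 -6; -4 5 -1].
Its determinant is -142.
The cofactor carries sign (−1)^(4+3) = −1, so C_{4,3} = −(-142) = 142.

142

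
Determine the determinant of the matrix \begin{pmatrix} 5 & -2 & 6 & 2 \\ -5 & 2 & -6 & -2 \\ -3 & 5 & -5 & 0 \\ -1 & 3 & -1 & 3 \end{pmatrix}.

The determinant is 0.

Expand along row 3 (it has 1 zero):
  + (-3) · M_31   where M_31 = det([-2 6 2; 2 -6 -2; 3 -1 3]) = 0
  − (5) · M_32   where M_32 = det([5 6 2; -5 -6 -2; -1 -1 3]) = 0
  + (-5) · M_33   where M_33 = det([5 -2 2; -5 2 -2; -1 3 3]) = 0
det = (+1)·(-3)·(0) + (-1)·(5)·(0) + (+1)·(-5)·(0) = 0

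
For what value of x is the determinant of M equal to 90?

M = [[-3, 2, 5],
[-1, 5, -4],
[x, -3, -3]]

Expanding along the column containing x, det(M) is linear in x: det(M) = (-33)·x + (90).
Set (-33)·x + (90) = 90  ⇒  (-33)·x = 0  ⇒  x = 0.

0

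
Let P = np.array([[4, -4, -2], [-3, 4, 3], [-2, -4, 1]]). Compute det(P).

36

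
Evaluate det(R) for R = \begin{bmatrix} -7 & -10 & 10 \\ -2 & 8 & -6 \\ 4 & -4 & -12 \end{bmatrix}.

Expand along column 1:
  + (-7) · |8 -6; -4 -12| = (-7)·(-96 − 24) = 840
  − (-2) · |-10 10; -4 -12| = −(-2)·(120 − (-40)) = 320
  + 4 · |-10 10; 8 -6| = 4·(60 − 80) = -80
Sum: (840) + (320) + (-80) = 1080

The determinant is 1080.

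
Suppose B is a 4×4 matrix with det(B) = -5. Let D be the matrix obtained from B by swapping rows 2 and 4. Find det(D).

|D| = 5

Swapping two rows multiplies the determinant by −1.
det(D) = (-1)·(-5) = 5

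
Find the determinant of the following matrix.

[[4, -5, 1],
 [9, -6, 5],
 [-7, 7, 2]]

98

Expand along column 1:
  + 4 · |-6 5; 7 2| = 4·(-12 − 35) = -188
  − 9 · |-5 1; 7 2| = −9·(-10 − 7) = 153
  + (-7) · |-5 1; -6 5| = (-7)·(-25 − (-6)) = 133
Sum: (-188) + (153) + (133) = 98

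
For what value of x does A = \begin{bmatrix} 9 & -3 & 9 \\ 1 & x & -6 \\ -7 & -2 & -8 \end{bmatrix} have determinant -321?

5

Expanding along the column containing x, det(A) is linear in x: det(A) = (-9)·x + (-276).
Set (-9)·x + (-276) = -321  ⇒  (-9)·x = -45  ⇒  x = 5.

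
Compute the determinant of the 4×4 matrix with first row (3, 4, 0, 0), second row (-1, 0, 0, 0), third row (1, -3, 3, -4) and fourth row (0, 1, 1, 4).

64

The matrix is block lower-triangular with a 2×2 block and a 2×2 block on the diagonal, so its determinant equals the product of the determinants of the diagonal blocks.
det of the 2×2 block = 4
det of the 2×2 block = 16
det = (4)·(16) = 64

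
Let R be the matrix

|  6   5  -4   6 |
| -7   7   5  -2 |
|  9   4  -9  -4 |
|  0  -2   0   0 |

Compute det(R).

Expand along row 4 (it has 3 zeros):
  + (-2) · M_42   where M_42 = det([6 -4 6; -7 5 -2; 9 -9 -4]) = 64
det = (+1)·(-2)·(64) = -128

-128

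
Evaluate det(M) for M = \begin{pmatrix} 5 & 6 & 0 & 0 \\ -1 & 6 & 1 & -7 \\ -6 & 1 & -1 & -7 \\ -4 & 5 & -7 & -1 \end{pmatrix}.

The determinant is -364.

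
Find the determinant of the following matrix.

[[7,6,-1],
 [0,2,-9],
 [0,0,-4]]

The determinant is -56.

The matrix is upper triangular, so the determinant is the product of the diagonal entries:
det = (7) · (2) · (-4) = -56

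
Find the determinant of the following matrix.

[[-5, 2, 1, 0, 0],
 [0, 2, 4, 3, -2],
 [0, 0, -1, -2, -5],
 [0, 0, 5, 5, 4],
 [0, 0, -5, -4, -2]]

The matrix is block upper-triangular with a 2×2 block and a 3×3 block on the diagonal, so its determinant equals the product of the determinants of the diagonal blocks.
det of the 2×2 block = -10
det of the 3×3 block = -11
det = (-10)·(-11) = 110

110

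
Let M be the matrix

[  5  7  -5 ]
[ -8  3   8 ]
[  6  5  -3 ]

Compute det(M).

The determinant is 213.

Expand along column 1:
  + 5 · |3 8; 5 -3| = 5·(-9 − 40) = -245
  − (-8) · |7 -5; 5 -3| = −(-8)·(-21 − (-25)) = 32
  + 6 · |7 -5; 3 8| = 6·(56 − (-15)) = 426
Sum: (-245) + (32) + (426) = 213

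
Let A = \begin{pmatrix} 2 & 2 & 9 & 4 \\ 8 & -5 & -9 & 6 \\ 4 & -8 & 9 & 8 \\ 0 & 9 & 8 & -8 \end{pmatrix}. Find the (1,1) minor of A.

-262

Delete row 1 and column 1; the remaining 3×3 submatrix is [-5 -9 6; -8 9 8; 9 8 -8].
Its determinant is -262.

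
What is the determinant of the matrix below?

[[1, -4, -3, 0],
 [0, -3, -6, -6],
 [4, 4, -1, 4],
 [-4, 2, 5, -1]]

Expand along row 1 (it has 1 zero):
  + (1) · M_11   where M_11 = det([-3 -6 -6; 4 -1 4; 2 5 -1]) = -147
  − (-4) · M_12   where M_12 = det([0 -6 -6; 4 -1 4; -4 5 -1]) = -24
  + (-3) · M_13   where M_13 = det([0 -3 -6; 4 4 4; -4 2 -1]) = -108
det = (+1)·(1)·(-147) + (-1)·(-4)·(-24) + (+1)·(-3)·(-108) = 81

81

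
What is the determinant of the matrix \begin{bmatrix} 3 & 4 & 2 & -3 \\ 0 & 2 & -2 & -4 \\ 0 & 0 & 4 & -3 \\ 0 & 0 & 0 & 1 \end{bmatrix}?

24

The matrix is upper triangular, so the determinant is the product of the diagonal entries:
det = (3) · (2) · (4) · (1) = 24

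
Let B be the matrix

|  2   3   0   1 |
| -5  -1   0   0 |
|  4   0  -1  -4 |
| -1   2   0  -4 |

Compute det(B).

|B| = 63

Expand along column 3 (it has 3 zeros):
  + (-1) · M_33   where M_33 = det([2 3 1; -5 -1 0; -1 2 -4]) = -63
det = (+1)·(-1)·(-63) = 63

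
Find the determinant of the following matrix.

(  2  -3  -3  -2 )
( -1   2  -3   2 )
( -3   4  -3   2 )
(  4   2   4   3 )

Expand along row 1:
  + (2) · M_11   where M_11 = det([2 -3 2; 4 -3 2; 2 4 3]) = 34
  − (-3) · M_12   where M_12 = det([-1 -3 2; -3 -3 2; 4 4 3]) = -34
  + (-3) · M_13   where M_13 = det([-1 2 2; -3 4 2; 4 2 3]) = -18
  − (-2) · M_14   where M_14 = det([-1 2 -3; -3 4 -3; 4 2 4]) = 44
det = (+1)·(2)·(34) + (-1)·(-3)·(-34) + (+1)·(-3)·(-18) + (-1)·(-2)·(44) = 108

108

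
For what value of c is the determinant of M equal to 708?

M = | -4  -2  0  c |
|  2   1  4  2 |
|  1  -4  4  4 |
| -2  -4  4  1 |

9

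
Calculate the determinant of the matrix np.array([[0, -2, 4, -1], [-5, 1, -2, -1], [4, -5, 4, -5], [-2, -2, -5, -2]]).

309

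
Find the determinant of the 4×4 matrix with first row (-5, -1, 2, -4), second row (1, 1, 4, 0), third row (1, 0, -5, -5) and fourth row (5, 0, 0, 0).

-250

Expand along row 4 (it has 3 zeros):
  − (5) · M_41   where M_41 = det([-1 2 -4; 1 4 0; 0 -5 -5]) = 50
det = (-1)·(5)·(50) = -250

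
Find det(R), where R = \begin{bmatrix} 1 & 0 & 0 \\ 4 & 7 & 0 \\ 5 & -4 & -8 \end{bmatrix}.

R is lower triangular, so det(R) is the product of the diagonal entries:
det = (1) · (7) · (-8) = -56

The determinant is -56.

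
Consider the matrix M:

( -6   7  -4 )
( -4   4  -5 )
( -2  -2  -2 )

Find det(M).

Expand along row 1:
  + (-6) · |4 -5; -2 -2| = (-6)·(-8 − 10) = 108
  − 7 · |-4 -5; -2 -2| = −7·(8 − 10) = 14
  + (-4) · |-4 4; -2 -2| = (-4)·(8 − (-8)) = -64
Sum: (108) + (14) + (-64) = 58

58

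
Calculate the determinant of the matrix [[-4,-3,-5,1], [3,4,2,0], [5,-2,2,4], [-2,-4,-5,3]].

The determinant is -20.

Expand along row 2 (it has 1 zero):
  − (3) · M_21   where M_21 = det([-3 -5 1; -2 2 4; -4 -5 3]) = -10
  + (4) · M_22   where M_22 = det([-4 -5 1; 5 2 4; -2 -5 3]) = -10
  − (2) · M_23   where M_23 = det([-4 -3 1; 5 -2 4; -2 -4 3]) = 5
det = (-1)·(3)·(-10) + (+1)·(4)·(-10) + (-1)·(2)·(5) = -20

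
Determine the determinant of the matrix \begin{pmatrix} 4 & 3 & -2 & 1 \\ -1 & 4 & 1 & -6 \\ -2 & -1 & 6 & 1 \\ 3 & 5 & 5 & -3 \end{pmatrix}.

Expand along row 1:
  + (4) · M_11   where M_11 = det([4 1 -6; -1 6 1; 5 5 -3]) = 120
  − (3) · M_12   where M_12 = det([-1 1 -6; -2 6 1; 3 5 -3]) = 188
  + (-2) · M_13   where M_13 = det([-1 4 -6; -2 -1 1; 3 5 -3]) = 32
  − (1) · M_14   where M_14 = det([-1 4 1; -2 -1 6; 3 5 5]) = 140
det = (+1)·(4)·(120) + (-1)·(3)·(188) + (+1)·(-2)·(32) + (-1)·(1)·(140) = -288

-288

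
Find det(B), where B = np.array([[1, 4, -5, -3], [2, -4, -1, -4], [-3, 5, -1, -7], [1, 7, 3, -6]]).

-1717

Expand along row 1:
  + (1) · M_11   where M_11 = det([-4 -1 -4; 5 -1 -7; 7 3 -6]) = -177
  − (4) · M_12   where M_12 = det([2 -1 -4; -3 -1 -7; 1 3 -6]) = 111
  + (-5) · M_13   where M_13 = det([2 -4 -4; -3 5 -7; 1 7 -6]) = 242
  − (-3) · M_14   where M_14 = det([2 -4 -1; -3 5 -1; 1 7 3]) = 38
det = (+1)·(1)·(-177) + (-1)·(4)·(111) + (+1)·(-5)·(242) + (-1)·(-3)·(38) = -1717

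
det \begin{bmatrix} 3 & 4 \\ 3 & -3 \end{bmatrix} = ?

det = 3·(-3) − 4·3 = -9 − 12 = -21

-21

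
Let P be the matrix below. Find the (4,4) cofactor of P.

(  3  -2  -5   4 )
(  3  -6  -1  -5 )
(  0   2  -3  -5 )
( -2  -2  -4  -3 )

Delete row 4 and column 4; the remaining 3×3 submatrix is [3 -2 -5; 3 -6 -1; 0 2 -3].
Its determinant is 12.
The cofactor carries sign (−1)^(4+4) = +1, so C_{4,4} = +(12) = 12.

The cofactor is 12.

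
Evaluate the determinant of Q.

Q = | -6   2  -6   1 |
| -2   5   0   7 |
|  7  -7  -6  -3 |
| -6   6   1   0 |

Expand along row 2 (it has 1 zero):
  − (-2) · M_21   where M_21 = det([2 -6 1; -7 -6 -3; 6 1 0]) = 143
  + (5) · M_22   where M_22 = det([-6 -6 1; 7 -6 -3; -6 1 0]) = -155
  + (7) · M_24   where M_24 = det([-6 2 -6; 7 -7 -6; -6 6 1]) = -116
det = (-1)·(-2)·(143) + (+1)·(5)·(-155) + (+1)·(7)·(-116) = -1301

-1301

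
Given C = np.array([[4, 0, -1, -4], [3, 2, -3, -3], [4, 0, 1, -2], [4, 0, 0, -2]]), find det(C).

Expand along column 2 (it has 3 zeros):
  + (2) · M_22   where M_22 = det([4 -1 -4; 4 1 -2; 4 0 -2]) = 8
det = (+1)·(2)·(8) = 16

16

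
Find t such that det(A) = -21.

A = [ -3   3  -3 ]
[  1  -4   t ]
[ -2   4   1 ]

Expanding along the column containing t, det(A) is linear in t: det(A) = (6)·t + (21).
Set (6)·t + (21) = -21  ⇒  (6)·t = -42  ⇒  t = -7.

t = -7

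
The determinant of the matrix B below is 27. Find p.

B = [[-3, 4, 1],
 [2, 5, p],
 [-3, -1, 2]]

Expanding along the column containing p, det(B) is linear in p: det(B) = (-15)·p + (-33).
Set (-15)·p + (-33) = 27  ⇒  (-15)·p = 60  ⇒  p = -4.

p = -4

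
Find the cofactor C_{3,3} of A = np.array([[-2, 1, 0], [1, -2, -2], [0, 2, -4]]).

Delete row 3 and column 3; the remaining 2×2 submatrix is [-2 1; 1 -2].
Its determinant is (-2)·(-2) − 1·1 = 3.
The cofactor carries sign (−1)^(3+3) = +1, so C_{3,3} = +(3) = 3.

3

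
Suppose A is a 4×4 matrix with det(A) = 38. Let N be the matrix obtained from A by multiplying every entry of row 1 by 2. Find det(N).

The determinant is 76.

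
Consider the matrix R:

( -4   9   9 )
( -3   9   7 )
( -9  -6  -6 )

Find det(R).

det(R) = 210

Expand along row 1:
  + (-4) · |9 7; -6 -6| = (-4)·(-54 − (-42)) = 48
  − 9 · |-3 7; -9 -6| = −9·(18 − (-63)) = -729
  + 9 · |-3 9; -9 -6| = 9·(18 − (-81)) = 891
Sum: (48) + (-729) + (891) = 210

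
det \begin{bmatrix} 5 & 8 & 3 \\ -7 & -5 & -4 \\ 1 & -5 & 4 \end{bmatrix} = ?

Expand along column 1:
  + 5 · |-5 -4; -5 4| = 5·(-20 − 20) = -200
  − (-7) · |8 3; -5 4| = −(-7)·(32 − (-15)) = 329
  + 1 · |8 3; -5 -4| = 1·(-32 − (-15)) = -17
Sum: (-200) + (329) + (-17) = 112

112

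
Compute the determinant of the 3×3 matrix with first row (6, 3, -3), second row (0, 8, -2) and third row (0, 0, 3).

The matrix is upper triangular, so the determinant is the product of the diagonal entries:
det = (6) · (8) · (3) = 144

144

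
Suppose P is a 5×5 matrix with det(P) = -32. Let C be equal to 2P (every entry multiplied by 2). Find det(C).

|C| = -1024

For a 5×5 matrix, det(2P) = 2^5·det(P) = 32·det(P).
det(C) = (32)·(-32) = -1024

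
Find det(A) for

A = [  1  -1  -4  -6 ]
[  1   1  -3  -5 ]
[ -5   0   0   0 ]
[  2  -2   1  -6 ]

The determinant is 285.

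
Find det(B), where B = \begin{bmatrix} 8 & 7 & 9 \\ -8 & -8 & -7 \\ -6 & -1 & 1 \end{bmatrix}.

The determinant is -130.

Expand along column 1:
  + 8 · |-8 -7; -1 1| = 8·(-8 − 7) = -120
  − (-8) · |7 9; -1 1| = −(-8)·(7 − (-9)) = 128
  + (-6) · |7 9; -8 -7| = (-6)·(-49 − (-72)) = -138
Sum: (-120) + (128) + (-138) = -130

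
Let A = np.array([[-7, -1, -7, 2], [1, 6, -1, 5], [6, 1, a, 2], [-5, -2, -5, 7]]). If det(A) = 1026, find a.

a = 2

Expanding along the row containing a, det(A) is linear in a: det(A) = (-276)·a + (1578).
Set (-276)·a + (1578) = 1026  ⇒  (-276)·a = -552  ⇒  a = 2.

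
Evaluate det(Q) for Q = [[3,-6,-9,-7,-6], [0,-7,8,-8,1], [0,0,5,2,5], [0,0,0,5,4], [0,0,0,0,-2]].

Q is upper triangular, so det(Q) is the product of the diagonal entries:
det = (3) · (-7) · (5) · (5) · (-2) = 1050

The determinant is 1050.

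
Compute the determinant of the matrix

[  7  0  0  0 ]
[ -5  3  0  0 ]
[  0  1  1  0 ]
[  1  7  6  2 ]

The determinant is 42.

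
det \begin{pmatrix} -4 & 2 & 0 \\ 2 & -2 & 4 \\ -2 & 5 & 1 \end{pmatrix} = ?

68

Expand along column 3:
  − 4 · |-4 2; -2 5| = −4·(-20 − (-4)) = 64
  + 1 · |-4 2; 2 -2| = 1·(8 − 4) = 4
Sum: (64) + (4) = 68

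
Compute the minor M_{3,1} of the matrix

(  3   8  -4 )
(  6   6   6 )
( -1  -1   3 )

Delete row 3 and column 1; the remaining 2×2 submatrix is [8 -4; 6 6].
Its determinant is 8·6 − (-4)·6 = 72.

72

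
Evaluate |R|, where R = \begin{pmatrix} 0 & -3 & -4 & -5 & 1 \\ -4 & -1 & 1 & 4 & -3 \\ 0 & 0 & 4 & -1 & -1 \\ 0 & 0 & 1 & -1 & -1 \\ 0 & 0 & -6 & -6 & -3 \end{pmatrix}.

|R| = 108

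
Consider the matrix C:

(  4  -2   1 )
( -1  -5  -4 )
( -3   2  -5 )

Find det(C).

Expand along row 1:
  + 4 · |-5 -4; 2 -5| = 4·(25 − (-8)) = 132
  − (-2) · |-1 -4; -3 -5| = −(-2)·(5 − 12) = -14
  + 1 · |-1 -5; -3 2| = 1·(-2 − 15) = -17
Sum: (132) + (-14) + (-17) = 101

101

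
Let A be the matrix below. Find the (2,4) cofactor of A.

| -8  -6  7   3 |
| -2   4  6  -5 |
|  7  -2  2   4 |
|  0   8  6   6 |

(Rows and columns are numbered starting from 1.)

868

Delete row 2 and column 4; the remaining 3×3 submatrix is [-8 -6 7; 7 -2 2; 0 8 6].
Its determinant is 868.
The cofactor carries sign (−1)^(2+4) = +1, so C_{2,4} = +(868) = 868.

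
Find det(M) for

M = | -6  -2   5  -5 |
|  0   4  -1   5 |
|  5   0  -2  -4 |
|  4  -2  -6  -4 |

det(M) = 644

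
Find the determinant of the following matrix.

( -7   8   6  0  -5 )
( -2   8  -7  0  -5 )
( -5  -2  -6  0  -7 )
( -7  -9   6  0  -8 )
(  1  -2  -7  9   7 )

The determinant is 31158.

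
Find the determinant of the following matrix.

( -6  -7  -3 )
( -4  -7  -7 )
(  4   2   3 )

Expand along column 1:
  + (-6) · |-7 -7; 2 3| = (-6)·(-21 − (-14)) = 42
  − (-4) · |-7 -3; 2 3| = −(-4)·(-21 − (-6)) = -60
  + 4 · |-7 -3; -7 -7| = 4·(49 − 21) = 112
Sum: (42) + (-60) + (112) = 94

The determinant is 94.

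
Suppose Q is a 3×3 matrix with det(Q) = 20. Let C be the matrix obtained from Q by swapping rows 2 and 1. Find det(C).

det(C) = -20

Swapping two rows multiplies the determinant by −1.
det(C) = (-1)·(20) = -20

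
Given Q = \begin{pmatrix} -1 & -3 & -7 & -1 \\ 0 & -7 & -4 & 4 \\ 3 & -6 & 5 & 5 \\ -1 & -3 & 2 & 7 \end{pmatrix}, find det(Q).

Expand along row 2 (it has 1 zero):
  + (-7) · M_22   where M_22 = det([-1 -7 -1; 3 5 5; -1 2 7]) = 146
  − (-4) · M_23   where M_23 = det([-1 -3 -1; 3 -6 5; -1 -3 7]) = 120
  + (4) · M_24   where M_24 = det([-1 -3 -7; 3 -6 5; -1 -3 2]) = 135
det = (+1)·(-7)·(146) + (-1)·(-4)·(120) + (+1)·(4)·(135) = -2

-2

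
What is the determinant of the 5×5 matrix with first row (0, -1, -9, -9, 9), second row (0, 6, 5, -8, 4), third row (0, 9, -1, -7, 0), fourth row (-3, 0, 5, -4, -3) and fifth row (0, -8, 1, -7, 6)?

-17349

Expand along column 1 (it has 4 zeros):
  − (-3) · M_41   where M_41 = det([-1 -9 -9 9; 6 5 -8 4; 9 -1 -7 0; -8 1 -7 6]) = -5783
det = (-1)·(-3)·(-5783) = -17349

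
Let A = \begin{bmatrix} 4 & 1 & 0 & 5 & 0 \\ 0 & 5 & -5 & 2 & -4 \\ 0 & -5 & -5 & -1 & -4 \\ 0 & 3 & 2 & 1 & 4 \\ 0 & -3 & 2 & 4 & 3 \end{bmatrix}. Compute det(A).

The determinant is 2364.

Expand along column 1 (it has 4 zeros):
  + (4) · M_11   where M_11 = det([5 -5 2 -4; -5 -5 -1 -4; 3 2 1 4; -3 2 4 3]) = 591
det = (+1)·(4)·(591) = 2364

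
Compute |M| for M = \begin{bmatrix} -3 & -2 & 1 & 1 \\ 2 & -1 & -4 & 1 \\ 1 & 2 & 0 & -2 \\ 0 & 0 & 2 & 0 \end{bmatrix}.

The determinant is 10.

Expand along row 4 (it has 3 zeros):
  − (2) · M_43   where M_43 = det([-3 -2 1; 2 -1 1; 1 2 -2]) = -5
det = (-1)·(2)·(-5) = 10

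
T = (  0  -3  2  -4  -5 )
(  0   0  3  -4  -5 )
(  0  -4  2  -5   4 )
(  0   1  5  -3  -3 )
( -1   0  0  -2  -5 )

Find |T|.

-301

Expand along column 1 (it has 4 zeros):
  + (-1) · M_51   where M_51 = det([-3 2 -4 -5; 0 3 -4 -5; -4 2 -5 4; 1 5 -3 -3]) = 301
det = (+1)·(-1)·(301) = -301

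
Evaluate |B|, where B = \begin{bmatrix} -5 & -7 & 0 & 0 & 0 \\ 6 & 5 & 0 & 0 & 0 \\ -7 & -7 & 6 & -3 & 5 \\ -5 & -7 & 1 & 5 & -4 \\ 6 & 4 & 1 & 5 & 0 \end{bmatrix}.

B is block lower-triangular with a 2×2 block and a 3×3 block on the diagonal, so its determinant equals the product of the determinants of the diagonal blocks.
det of the 2×2 block = 17
det of the 3×3 block = 132
det = (17)·(132) = 2244

The determinant is 2244.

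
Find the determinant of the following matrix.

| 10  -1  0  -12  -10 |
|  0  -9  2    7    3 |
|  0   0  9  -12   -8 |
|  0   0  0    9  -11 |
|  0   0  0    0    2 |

The matrix is upper triangular, so the determinant is the product of the diagonal entries:
det = (10) · (-9) · (9) · (9) · (2) = -14580

-14580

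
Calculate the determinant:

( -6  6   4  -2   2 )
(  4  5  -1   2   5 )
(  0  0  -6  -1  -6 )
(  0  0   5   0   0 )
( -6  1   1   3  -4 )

9370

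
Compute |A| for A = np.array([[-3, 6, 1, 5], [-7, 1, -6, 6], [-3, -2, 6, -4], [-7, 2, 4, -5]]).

det(A) = -2505

Expand along row 1:
  + (-3) · M_11   where M_11 = det([1 -6 6; -2 6 -4; 2 4 -5]) = -26
  − (6) · M_12   where M_12 = det([-7 -6 6; -3 6 -4; -7 4 -5]) = 200
  + (1) · M_13   where M_13 = det([-7 1 6; -3 -2 -4; -7 2 -5]) = -233
  − (5) · M_14   where M_14 = det([-7 1 -6; -3 -2 6; -7 2 4]) = 230
det = (+1)·(-3)·(-26) + (-1)·(6)·(200) + (+1)·(1)·(-233) + (-1)·(5)·(230) = -2505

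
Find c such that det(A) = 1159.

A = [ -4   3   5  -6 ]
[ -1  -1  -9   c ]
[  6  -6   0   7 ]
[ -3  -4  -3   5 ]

Expanding along the column containing c, det(A) is linear in c: det(A) = (-228)·c + (1159).
Set (-228)·c + (1159) = 1159  ⇒  (-228)·c = 0  ⇒  c = 0.

c = 0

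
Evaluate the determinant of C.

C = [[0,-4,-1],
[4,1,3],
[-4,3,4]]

96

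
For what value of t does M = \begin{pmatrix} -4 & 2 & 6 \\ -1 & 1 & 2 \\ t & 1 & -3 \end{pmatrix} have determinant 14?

Expanding along the column containing t, det(M) is linear in t: det(M) = (-2)·t + (8).
Set (-2)·t + (8) = 14  ⇒  (-2)·t = 6  ⇒  t = -3.

t = -3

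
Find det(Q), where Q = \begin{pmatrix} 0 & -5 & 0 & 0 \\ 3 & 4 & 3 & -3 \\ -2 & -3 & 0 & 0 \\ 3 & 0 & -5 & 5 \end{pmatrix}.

det(Q) = 0

Expand along row 1 (it has 3 zeros):
  − (-5) · M_12   where M_12 = det([3 3 -3; -2 0 0; 3 -5 5]) = 0
det = (-1)·(-5)·(0) = 0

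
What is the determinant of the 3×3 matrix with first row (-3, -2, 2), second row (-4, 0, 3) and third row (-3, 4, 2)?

6

Expand along row 2:
  − (-4) · |-2 2; 4 2| = −(-4)·(-4 − 8) = -48
  − 3 · |-3 -2; -3 4| = −3·(-12 − 6) = 54
Sum: (-48) + (54) = 6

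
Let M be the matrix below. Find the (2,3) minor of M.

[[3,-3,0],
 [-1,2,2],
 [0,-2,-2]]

-6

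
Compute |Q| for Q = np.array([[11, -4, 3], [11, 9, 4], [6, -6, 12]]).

Expand along column 1:
  + 11 · |9 4; -6 12| = 11·(108 − (-24)) = 1452
  − 11 · |-4 3; -6 12| = −11·(-48 − (-18)) = 330
  + 6 · |-4 3; 9 4| = 6·(-16 − 27) = -258
Sum: (1452) + (330) + (-258) = 1524

det(Q) = 1524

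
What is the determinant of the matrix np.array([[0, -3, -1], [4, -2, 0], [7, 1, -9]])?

-126

Expand along row 1:
  − (-3) · |4 0; 7 -9| = −(-3)·(-36 − 0) = -108
  + (-1) · |4 -2; 7 1| = (-1)·(4 − (-14)) = -18
Sum: (-108) + (-18) = -126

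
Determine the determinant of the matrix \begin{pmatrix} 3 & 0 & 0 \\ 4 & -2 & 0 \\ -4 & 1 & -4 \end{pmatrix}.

The matrix is lower triangular, so the determinant is the product of the diagonal entries:
det = (3) · (-2) · (-4) = 24

The determinant is 24.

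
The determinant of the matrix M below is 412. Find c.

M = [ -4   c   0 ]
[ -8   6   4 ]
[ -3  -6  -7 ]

Expanding along the row containing c, det(M) is linear in c: det(M) = (-68)·c + (72).
Set (-68)·c + (72) = 412  ⇒  (-68)·c = 340  ⇒  c = -5.

c = -5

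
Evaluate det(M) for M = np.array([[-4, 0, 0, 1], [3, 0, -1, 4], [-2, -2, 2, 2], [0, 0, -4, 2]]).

-136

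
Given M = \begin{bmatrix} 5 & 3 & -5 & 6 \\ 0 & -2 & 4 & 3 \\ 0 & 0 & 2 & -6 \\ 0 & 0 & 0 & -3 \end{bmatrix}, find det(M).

M is upper triangular, so det(M) is the product of the diagonal entries:
det = (5) · (-2) · (2) · (-3) = 60

det(M) = 60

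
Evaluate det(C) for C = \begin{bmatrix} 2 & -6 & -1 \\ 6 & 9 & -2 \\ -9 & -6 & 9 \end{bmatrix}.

Expand along column 1:
  + 2 · |9 -2; -6 9| = 2·(81 − 12) = 138
  − 6 · |-6 -1; -6 9| = −6·(-54 − 6) = 360
  + (-9) · |-6 -1; 9 -2| = (-9)·(12 − (-9)) = -189
Sum: (138) + (360) + (-189) = 309

|C| = 309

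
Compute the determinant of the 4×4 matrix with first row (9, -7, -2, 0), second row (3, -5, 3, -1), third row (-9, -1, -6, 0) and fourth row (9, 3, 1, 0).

-504

Expand along column 4 (it has 3 zeros):
  + (-1) · M_24   where M_24 = det([9 -7 -2; -9 -1 -6; 9 3 1]) = 504
det = (+1)·(-1)·(504) = -504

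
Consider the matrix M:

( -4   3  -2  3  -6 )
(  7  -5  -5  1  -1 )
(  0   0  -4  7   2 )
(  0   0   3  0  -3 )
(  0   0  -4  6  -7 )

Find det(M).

det(M) = -195

M is block upper-triangular with a 2×2 block and a 3×3 block on the diagonal, so its determinant equals the product of the determinants of the diagonal blocks.
det of the 2×2 block = -1
det of the 3×3 block = 195
det = (-1)·(195) = -195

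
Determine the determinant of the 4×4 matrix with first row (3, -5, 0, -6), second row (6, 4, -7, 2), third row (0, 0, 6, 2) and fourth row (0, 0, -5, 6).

1932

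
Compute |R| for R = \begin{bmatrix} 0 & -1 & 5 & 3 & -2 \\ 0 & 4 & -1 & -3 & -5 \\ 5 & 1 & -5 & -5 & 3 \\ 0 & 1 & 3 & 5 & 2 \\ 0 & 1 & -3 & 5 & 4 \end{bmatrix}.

Expand along column 1 (it has 4 zeros):
  + (5) · M_31   where M_31 = det([-1 5 3 -2; 4 -1 -3 -5; 1 3 5 2; 1 -3 5 4]) = 464
det = (+1)·(5)·(464) = 2320

2320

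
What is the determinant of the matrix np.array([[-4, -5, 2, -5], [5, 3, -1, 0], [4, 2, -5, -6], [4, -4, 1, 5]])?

The determinant is -1065.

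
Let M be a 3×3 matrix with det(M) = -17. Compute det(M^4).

83521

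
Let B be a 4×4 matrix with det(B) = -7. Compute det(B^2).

det(B^2) = (det B)^2 = (-7)^2 = 49

49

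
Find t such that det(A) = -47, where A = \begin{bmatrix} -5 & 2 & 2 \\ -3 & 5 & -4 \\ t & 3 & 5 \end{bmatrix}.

Expanding along the row containing t, det(A) is linear in t: det(A) = (-18)·t + (-173).
Set (-18)·t + (-173) = -47  ⇒  (-18)·t = 126  ⇒  t = -7.

t = -7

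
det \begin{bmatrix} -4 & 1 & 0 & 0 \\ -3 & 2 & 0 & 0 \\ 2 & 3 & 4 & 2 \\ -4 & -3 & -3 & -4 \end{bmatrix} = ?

The matrix is block lower-triangular with a 2×2 block and a 2×2 block on the diagonal, so its determinant equals the product of the determinants of the diagonal blocks.
det of the 2×2 block = -5
det of the 2×2 block = -10
det = (-5)·(-10) = 50

The determinant is 50.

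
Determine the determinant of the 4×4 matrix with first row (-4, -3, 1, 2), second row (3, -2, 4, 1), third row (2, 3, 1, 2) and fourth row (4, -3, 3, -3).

Expand along row 1:
  + (-4) · M_11   where M_11 = det([-2 4 1; 3 1 2; -3 3 -3]) = 42
  − (-3) · M_12   where M_12 = det([3 4 1; 2 1 2; 4 3 -3]) = 31
  + (1) · M_13   where M_13 = det([3 -2 1; 2 3 2; 4 -3 -3]) = -55
  − (2) · M_14   where M_14 = det([3 -2 4; 2 3 1; 4 -3 3]) = -32
det = (+1)·(-4)·(42) + (-1)·(-3)·(31) + (+1)·(1)·(-55) + (-1)·(2)·(-32) = -66

The determinant is -66.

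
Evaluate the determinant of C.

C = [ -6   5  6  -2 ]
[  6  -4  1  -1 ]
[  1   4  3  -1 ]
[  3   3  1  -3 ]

Expand along row 1:
  + (-6) · M_11   where M_11 = det([-4 1 -1; 4 3 -1; 3 1 -3]) = 46
  − (5) · M_12   where M_12 = det([6 1 -1; 1 3 -1; 3 1 -3]) = -40
  + (6) · M_13   where M_13 = det([6 -4 -1; 1 4 -1; 3 3 -3]) = -45
  − (-2) · M_14   where M_14 = det([6 -4 1; 1 4 3; 3 3 1]) = -71
det = (+1)·(-6)·(46) + (-1)·(5)·(-40) + (+1)·(6)·(-45) + (-1)·(-2)·(-71) = -488

det(C) = -488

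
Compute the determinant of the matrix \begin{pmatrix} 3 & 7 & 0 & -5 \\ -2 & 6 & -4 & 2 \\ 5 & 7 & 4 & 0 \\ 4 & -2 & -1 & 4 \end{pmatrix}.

Expand along row 1 (it has 1 zero):
  + (3) · M_11   where M_11 = det([6 -4 2; 7 4 0; -2 -1 4]) = 210
  − (7) · M_12   where M_12 = det([-2 -4 2; 5 4 0; 4 -1 4]) = 6
  − (-5) · M_14   where M_14 = det([-2 6 -4; 5 7 4; 4 -2 -1]) = 276
det = (+1)·(3)·(210) + (-1)·(7)·(6) + (-1)·(-5)·(276) = 1968

1968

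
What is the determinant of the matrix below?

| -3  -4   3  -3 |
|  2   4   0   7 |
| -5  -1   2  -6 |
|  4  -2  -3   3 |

151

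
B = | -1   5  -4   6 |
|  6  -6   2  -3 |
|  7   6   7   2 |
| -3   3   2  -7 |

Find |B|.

Expand along row 1:
  + (-1) · M_11   where M_11 = det([-6 2 -3; 6 7 2; 3 2 -7]) = 441
  − (5) · M_12   where M_12 = det([6 2 -3; 7 7 2; -3 2 -7]) = -337
  + (-4) · M_13   where M_13 = det([6 -6 -3; 7 6 2; -3 3 -7]) = -663
  − (6) · M_14   where M_14 = det([6 -6 2; 7 6 7; -3 3 2]) = 234
det = (+1)·(-1)·(441) + (-1)·(5)·(-337) + (+1)·(-4)·(-663) + (-1)·(6)·(234) = 2492

2492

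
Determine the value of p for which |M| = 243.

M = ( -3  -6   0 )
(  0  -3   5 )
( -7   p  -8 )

Expanding along the row containing p, det(M) is linear in p: det(M) = (15)·p + (138).
Set (15)·p + (138) = 243  ⇒  (15)·p = 105  ⇒  p = 7.

p = 7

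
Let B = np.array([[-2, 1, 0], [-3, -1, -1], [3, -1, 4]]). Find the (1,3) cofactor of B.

Delete row 1 and column 3; the remaining 2×2 submatrix is [-3 -1; 3 -1].
Its determinant is (-3)·(-1) − (-1)·3 = 6.
The cofactor carries sign (−1)^(1+3) = +1, so C_{1,3} = +(6) = 6.

The cofactor is 6.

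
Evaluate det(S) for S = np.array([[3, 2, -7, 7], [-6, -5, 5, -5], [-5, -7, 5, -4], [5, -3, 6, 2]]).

The determinant is -408.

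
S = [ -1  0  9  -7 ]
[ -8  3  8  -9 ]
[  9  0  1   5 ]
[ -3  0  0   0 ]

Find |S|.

Expand along row 4 (it has 3 zeros):
  − (-3) · M_41   where M_41 = det([0 9 -7; 3 8 -9; 0 1 5]) = -156
det = (-1)·(-3)·(-156) = -468

-468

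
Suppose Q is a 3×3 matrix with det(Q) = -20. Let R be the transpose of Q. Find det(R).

det(Qᵀ) = det(Q).
det(R) = (1)·(-20) = -20

The determinant is -20.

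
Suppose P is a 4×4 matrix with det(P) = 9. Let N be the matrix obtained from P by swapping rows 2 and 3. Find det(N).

Swapping two rows multiplies the determinant by −1.
det(N) = (-1)·(9) = -9

det(N) = -9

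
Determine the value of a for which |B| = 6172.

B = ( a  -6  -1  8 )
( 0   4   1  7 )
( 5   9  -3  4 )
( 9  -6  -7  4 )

-9

Expanding along the column containing a, det(B) is linear in a: det(B) = (-563)·a + (1105).
Set (-563)·a + (1105) = 6172  ⇒  (-563)·a = 5067  ⇒  a = -9.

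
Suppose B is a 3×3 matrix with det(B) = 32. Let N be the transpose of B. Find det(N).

det(Bᵀ) = det(B).
det(N) = (1)·(32) = 32

|N| = 32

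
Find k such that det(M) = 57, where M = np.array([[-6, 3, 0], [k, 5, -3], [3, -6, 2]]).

k = -6

Expanding along the row containing k, det(M) is linear in k: det(M) = (-6)·k + (21).
Set (-6)·k + (21) = 57  ⇒  (-6)·k = 36  ⇒  k = -6.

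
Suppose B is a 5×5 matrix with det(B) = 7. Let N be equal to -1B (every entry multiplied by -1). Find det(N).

-7

For a 5×5 matrix, det(-1B) = (-1)^5·det(B) = -1·det(B).
det(N) = (-1)·(7) = -7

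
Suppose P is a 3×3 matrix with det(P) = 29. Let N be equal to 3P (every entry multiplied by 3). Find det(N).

783

For a 3×3 matrix, det(3P) = 3^3·det(P) = 27·det(P).
det(N) = (27)·(29) = 783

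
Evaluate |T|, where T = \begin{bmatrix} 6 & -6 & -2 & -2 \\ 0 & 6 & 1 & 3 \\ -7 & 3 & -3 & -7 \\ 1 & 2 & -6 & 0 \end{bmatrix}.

-1432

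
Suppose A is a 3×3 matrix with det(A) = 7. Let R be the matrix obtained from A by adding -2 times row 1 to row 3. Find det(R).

det(R) = 7

Adding a multiple of one row to another leaves the determinant unchanged.
det(R) = (1)·(7) = 7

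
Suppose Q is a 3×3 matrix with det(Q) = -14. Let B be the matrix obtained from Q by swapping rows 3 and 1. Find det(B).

14

Swapping two rows multiplies the determinant by −1.
det(B) = (-1)·(-14) = 14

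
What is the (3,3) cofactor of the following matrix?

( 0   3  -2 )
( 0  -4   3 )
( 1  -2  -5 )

Delete row 3 and column 3; the remaining 2×2 submatrix is [0 3; 0 -4].
Its determinant is 0·(-4) − 3·0 = 0.
The cofactor carries sign (−1)^(3+3) = +1, so C_{3,3} = +(0) = 0.

0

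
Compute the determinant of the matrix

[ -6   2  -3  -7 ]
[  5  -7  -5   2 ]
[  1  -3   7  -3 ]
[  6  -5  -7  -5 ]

Expand along row 1:
  + (-6) · M_11   where M_11 = det([-7 -5 2; -3 7 -3; -5 -7 -5]) = 504
  − (2) · M_12   where M_12 = det([5 -5 2; 1 7 -3; 6 -7 -5]) = -313
  + (-3) · M_13   where M_13 = det([5 -7 2; 1 -3 -3; 6 -5 -5]) = 117
  − (-7) · M_14   where M_14 = det([5 -7 -5; 1 -3 7; 6 -5 -7]) = -128
det = (+1)·(-6)·(504) + (-1)·(2)·(-313) + (+1)·(-3)·(117) + (-1)·(-7)·(-128) = -3645

The determinant is -3645.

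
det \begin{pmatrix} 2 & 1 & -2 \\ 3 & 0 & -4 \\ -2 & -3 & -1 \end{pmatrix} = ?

The determinant is 5.

Expand along row 2:
  − 3 · |1 -2; -3 -1| = −3·(-1 − 6) = 21
  − (-4) · |2 1; -2 -3| = −(-4)·(-6 − (-2)) = -16
Sum: (21) + (-16) = 5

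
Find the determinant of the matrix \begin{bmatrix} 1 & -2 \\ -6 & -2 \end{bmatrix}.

-14

det = 1·(-2) − (-2)·(-6) = -2 − 12 = -14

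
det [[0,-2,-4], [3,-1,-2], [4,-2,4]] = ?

The determinant is 48.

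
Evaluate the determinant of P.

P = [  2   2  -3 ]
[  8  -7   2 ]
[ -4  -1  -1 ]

126

Expand along column 1:
  + 2 · |-7 2; -1 -1| = 2·(7 − (-2)) = 18
  − 8 · |2 -3; -1 -1| = −8·(-2 − 3) = 40
  + (-4) · |2 -3; -7 2| = (-4)·(4 − 21) = 68
Sum: (18) + (40) + (68) = 126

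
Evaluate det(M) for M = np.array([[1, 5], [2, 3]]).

|M| = -7

det(M) = 1·3 − 5·2 = 3 − 10 = -7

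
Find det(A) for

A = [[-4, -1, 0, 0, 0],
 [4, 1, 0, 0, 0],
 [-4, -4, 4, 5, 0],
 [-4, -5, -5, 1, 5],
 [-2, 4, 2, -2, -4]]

|A| = 0

A is block lower-triangular with a 2×2 block and a 3×3 block on the diagonal, so its determinant equals the product of the determinants of the diagonal blocks.
det of the 2×2 block = 0
det of the 3×3 block = -26
det = (0)·(-26) = 0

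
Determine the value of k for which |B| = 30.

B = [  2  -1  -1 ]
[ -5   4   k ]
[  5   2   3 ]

Expanding along the column containing k, det(B) is linear in k: det(B) = (-9)·k + (39).
Set (-9)·k + (39) = 30  ⇒  (-9)·k = -9  ⇒  k = 1.

k = 1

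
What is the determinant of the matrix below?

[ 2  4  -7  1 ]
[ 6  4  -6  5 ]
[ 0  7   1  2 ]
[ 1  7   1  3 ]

-15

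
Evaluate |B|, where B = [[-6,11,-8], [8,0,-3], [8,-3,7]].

|B| = -634

Expand along column 2:
  − 11 · |8 -3; 8 7| = −11·(56 − (-24)) = -880
  − (-3) · |-6 -8; 8 -3| = −(-3)·(18 − (-64)) = 246
Sum: (-880) + (246) = -634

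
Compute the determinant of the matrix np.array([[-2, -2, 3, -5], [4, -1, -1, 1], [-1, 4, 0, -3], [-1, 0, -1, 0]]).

Expand along row 4 (it has 2 zeros):
  − (-1) · M_41   where M_41 = det([-2 3 -5; -1 -1 1; 4 0 -3]) = -23
  − (-1) · M_43   where M_43 = det([-2 -2 -5; 4 -1 1; -1 4 -3]) = -95
det = (-1)·(-1)·(-23) + (-1)·(-1)·(-95) = -118

-118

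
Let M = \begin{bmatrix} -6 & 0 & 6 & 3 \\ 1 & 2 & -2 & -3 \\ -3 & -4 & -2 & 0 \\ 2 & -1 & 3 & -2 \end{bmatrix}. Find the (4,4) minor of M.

84

Delete row 4 and column 4; the remaining 3×3 submatrix is [-6 0 6; 1 2 -2; -3 -4 -2].
Its determinant is 84.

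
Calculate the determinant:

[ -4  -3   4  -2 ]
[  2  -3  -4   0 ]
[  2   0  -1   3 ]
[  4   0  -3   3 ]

Expand along column 2 (it has 2 zeros):
  − (-3) · M_12   where M_12 = det([2 -4 0; 2 -1 3; 4 -3 3]) = -12
  + (-3) · M_22   where M_22 = det([-4 4 -2; 2 -1 3; 4 -3 3]) = 4
det = (-1)·(-3)·(-12) + (+1)·(-3)·(4) = -48

-48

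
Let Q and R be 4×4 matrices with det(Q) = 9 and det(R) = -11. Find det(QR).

-99

det(QR) = det(Q)·det(R) = (9)·(-11) = -99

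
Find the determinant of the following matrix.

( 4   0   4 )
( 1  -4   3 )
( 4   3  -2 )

72

Expand along column 2:
  + (-4) · |4 4; 4 -2| = (-4)·(-8 − 16) = 96
  − 3 · |4 4; 1 3| = −3·(12 − 4) = -24
Sum: (96) + (-24) = 72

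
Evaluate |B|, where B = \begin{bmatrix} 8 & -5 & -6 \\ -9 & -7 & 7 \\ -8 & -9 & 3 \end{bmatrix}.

331

Expand along row 1:
  + 8 · |-7 7; -9 3| = 8·(-21 − (-63)) = 336
  − (-5) · |-9 7; -8 3| = −(-5)·(-27 − (-56)) = 145
  + (-6) · |-9 -7; -8 -9| = (-6)·(81 − 56) = -150
Sum: (336) + (145) + (-150) = 331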